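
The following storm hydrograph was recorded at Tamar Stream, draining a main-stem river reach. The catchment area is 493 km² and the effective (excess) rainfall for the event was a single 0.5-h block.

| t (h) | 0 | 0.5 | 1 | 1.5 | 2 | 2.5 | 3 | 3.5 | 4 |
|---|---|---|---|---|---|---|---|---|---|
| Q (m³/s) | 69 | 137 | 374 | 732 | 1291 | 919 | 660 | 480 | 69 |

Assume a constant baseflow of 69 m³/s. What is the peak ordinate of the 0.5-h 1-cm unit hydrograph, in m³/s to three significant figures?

Direct runoff: 0.0, 68.0, 305.0, 663.0, 1222.0, 850.0, 591.0, 411.0, 0.0 m³/s; ΣQ_DR = 4110 m³/s, peak = 1222.0 m³/s.
Runoff depth d = ΣQ_DR·Δt / A = 4110 × 1800 / (493 km²) = 15.01 mm.
The 1-cm UH is the DRH scaled by (10 mm)/d, so U_p = 1222.0 × 10/15.01 = 814 m³/s.

U_p ≈ 814 m³/s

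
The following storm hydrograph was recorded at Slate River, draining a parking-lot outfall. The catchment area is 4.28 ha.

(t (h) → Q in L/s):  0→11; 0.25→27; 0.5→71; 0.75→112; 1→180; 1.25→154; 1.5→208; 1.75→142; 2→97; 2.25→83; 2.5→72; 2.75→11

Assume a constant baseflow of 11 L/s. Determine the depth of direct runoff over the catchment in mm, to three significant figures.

Direct runoff: 0.0, 16.0, 60.0, 101.0, 169.0, 143.0, 197.0, 131.0, 86.0, 72.0, 61.0, 0.0 L/s; ΣQ_DR = 1036 L/s.
V = ΣQ_DR · Δt = 1036 × 900 s = 9.324 × 10^5 L.
Over A = 4.28 ha, depth = V / A = 21.8 mm.

d ≈ 21.8 mm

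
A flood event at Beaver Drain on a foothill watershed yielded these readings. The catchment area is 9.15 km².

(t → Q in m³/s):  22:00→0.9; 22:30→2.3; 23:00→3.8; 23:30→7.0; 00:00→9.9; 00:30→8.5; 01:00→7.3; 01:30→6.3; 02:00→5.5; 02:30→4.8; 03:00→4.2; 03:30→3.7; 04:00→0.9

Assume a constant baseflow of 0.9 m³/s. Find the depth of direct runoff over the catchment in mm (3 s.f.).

Direct runoff: 0.0, 1.4, 2.9, 6.1, 9.0, 7.6, 6.4, 5.4, 4.6, 3.9, 3.3, 2.8, 0.0 m³/s; ΣQ_DR = 53.40 m³/s.
V = ΣQ_DR · Δt = 53.40 × 1800 s = 96120 m³.
Over A = 9.15 km², depth = V / A = 10.5 mm.

d ≈ 10.5 mm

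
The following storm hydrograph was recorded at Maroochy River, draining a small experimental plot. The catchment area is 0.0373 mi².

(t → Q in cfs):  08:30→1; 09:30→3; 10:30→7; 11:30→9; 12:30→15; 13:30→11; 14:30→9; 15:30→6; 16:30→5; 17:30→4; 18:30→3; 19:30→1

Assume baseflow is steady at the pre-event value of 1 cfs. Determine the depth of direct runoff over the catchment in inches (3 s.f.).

Direct runoff: 0.0, 2.0, 6.0, 8.0, 14.0, 10.0, 8.0, 5.0, 4.0, 3.0, 2.0, 0.0 cfs; ΣQ_DR = 62.00 cfs.
V = ΣQ_DR · Δt = 62.00 × 3600 s = 2.232 × 10^5 ft³.
Over A = 0.0373 mi², depth = V / A = 2.58 in.

d ≈ 2.58 in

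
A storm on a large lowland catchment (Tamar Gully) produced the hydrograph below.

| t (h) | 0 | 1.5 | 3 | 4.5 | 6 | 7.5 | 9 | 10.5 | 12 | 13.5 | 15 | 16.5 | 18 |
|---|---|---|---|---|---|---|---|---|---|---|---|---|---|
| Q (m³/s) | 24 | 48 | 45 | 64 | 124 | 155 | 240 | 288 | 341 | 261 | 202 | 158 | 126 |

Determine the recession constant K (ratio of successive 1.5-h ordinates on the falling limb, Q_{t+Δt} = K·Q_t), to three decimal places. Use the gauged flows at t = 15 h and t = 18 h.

K ≈ 0.790

Using the recession-limb readings at t = 15 h and t = 18 h: Q falls from 202 to 126 m³/s over 2 intervals.
K = (Q₂/Q₁)^(1/2) = (126/202)^(1/2) = 0.790.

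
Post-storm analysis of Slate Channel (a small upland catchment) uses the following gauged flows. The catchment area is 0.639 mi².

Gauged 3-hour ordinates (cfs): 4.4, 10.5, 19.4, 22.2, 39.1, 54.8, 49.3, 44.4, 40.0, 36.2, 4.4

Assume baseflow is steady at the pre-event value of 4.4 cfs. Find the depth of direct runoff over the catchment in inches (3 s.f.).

d ≈ 2.01 in

Direct runoff: 0.0, 6.1, 15.0, 17.8, 34.7, 50.4, 44.9, 40.0, 35.6, 31.8, 0.0 cfs; ΣQ_DR = 276.3 cfs.
V = ΣQ_DR · Δt = 276.3 × 10800 s = 2.984 × 10^6 ft³.
Over A = 0.639 mi², depth = V / A = 2.01 in.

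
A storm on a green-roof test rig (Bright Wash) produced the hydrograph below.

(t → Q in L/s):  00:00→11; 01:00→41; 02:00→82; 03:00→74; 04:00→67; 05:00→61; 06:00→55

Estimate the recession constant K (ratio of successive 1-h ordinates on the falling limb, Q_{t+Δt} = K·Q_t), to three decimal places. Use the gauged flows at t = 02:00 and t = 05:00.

K ≈ 0.906

Using the recession-limb readings at t = 02:00 and t = 05:00: Q falls from 82 to 61 L/s over 3 intervals.
K = (Q₂/Q₁)^(1/3) = (61/82)^(1/3) = 0.906.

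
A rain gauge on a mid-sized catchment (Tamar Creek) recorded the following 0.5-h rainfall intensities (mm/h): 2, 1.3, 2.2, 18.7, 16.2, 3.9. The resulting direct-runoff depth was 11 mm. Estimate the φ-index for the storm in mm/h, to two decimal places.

φ ≈ 6.45 mm/h

Only the 2 blocks with intensity above φ contribute runoff: 18.7, 16.2 mm/h.
Σ(I−φ)·Δt = d  ⇒  (18.7+16.2 − 2φ)·0.5 = 11
φ = (34.90 − 11/0.5) / 2 = 6.45 mm/h.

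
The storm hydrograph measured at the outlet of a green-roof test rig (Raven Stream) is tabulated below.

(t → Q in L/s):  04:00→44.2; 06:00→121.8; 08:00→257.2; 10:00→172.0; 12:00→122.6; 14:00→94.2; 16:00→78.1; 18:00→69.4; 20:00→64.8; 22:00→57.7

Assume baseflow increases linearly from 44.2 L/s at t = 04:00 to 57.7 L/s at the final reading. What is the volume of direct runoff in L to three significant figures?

V ≈ 4.12 × 10^6 L

Direct-runoff ordinates (Q − Q_b): 0.00, 76.10, 210.00, 123.30, 72.40, 42.50, 24.90, 14.70, 8.60, 0.00 L/s.
ΣQ_DR = 572.5 L/s.
With Δt = 2 h = 7200 s, V = ΣQ_DR · Δt = 572.5 × 7200 = 4.12 × 10^6 L.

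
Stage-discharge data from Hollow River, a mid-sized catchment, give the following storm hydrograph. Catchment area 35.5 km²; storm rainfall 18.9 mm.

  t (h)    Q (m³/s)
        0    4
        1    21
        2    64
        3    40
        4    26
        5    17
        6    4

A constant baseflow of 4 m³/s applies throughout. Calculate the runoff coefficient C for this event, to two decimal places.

ΣQ_DR = 148.0 m³/s; V = ΣQ_DR·Δt = 5.328 × 10^5 m³.
Runoff depth d = V / A = 15.01 mm.
C = d / P = 15.01 / 18.9 = 0.79.

C ≈ 0.79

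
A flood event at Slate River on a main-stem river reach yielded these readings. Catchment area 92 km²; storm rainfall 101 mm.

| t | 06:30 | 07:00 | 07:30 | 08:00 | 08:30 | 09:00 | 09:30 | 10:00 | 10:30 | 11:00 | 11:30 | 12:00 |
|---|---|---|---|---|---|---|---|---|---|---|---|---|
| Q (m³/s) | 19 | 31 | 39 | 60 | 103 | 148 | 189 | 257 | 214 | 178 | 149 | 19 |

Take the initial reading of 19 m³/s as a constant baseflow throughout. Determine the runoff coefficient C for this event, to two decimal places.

C ≈ 0.23

ΣQ_DR = 1178 m³/s; V = ΣQ_DR·Δt = 2.120 × 10^6 m³.
Runoff depth d = V / A = 23.05 mm.
C = d / P = 23.05 / 101 = 0.23.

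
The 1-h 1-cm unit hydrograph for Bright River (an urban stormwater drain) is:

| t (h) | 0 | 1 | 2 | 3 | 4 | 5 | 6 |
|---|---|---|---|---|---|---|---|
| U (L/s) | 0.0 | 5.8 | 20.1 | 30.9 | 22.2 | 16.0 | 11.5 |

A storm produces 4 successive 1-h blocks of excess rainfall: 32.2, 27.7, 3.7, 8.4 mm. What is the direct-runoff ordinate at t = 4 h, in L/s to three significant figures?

By discrete convolution, Q_j = Σ (P_i / 10 mm) · U_{j−i}.
At t = 4 h (j=4): Q = (32.2/10)·22.2 + (27.7/10)·30.9 + (3.7/10)·20.1 + (8.4/10)·5.8 = 169 L/s.

Q ≈ 169 L/s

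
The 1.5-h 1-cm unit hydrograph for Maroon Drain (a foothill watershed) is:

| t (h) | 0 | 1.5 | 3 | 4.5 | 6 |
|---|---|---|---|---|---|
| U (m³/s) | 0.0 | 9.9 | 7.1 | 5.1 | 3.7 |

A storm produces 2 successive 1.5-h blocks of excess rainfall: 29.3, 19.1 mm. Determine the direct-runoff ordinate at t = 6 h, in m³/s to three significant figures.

By discrete convolution, Q_j = Σ (P_i / 10 mm) · U_{j−i}.
At t = 6 h (j=4): Q = (29.3/10)·3.7 + (19.1/10)·5.1 = 20.6 m³/s.

Q ≈ 20.6 m³/s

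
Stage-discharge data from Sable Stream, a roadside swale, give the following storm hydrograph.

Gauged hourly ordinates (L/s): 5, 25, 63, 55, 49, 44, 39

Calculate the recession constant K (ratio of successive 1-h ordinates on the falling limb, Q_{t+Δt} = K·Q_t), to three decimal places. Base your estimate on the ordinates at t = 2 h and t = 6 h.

K ≈ 0.887

Using the recession-limb readings at t = 2 h and t = 6 h: Q falls from 63 to 39 L/s over 4 intervals.
K = (Q₂/Q₁)^(1/4) = (39/63)^(1/4) = 0.887.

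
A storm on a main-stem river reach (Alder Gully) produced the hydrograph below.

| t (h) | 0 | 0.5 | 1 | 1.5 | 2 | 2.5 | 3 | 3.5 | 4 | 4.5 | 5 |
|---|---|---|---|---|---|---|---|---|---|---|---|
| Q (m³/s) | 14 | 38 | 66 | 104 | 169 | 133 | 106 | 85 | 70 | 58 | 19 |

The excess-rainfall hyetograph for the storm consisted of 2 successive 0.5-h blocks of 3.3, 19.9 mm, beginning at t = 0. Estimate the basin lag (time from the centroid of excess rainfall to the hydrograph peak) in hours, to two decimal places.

Centroid of excess rainfall: t_c = Σ P_i·t̄_i / ΣP_i = 0.6789 h (block centres at 0.25, 0.75 h).
Hydrograph peak occurs at t = 2 h, so basin lag t_L = 2 − 0.6789 = 1.32 h.

t_L ≈ 1.32 h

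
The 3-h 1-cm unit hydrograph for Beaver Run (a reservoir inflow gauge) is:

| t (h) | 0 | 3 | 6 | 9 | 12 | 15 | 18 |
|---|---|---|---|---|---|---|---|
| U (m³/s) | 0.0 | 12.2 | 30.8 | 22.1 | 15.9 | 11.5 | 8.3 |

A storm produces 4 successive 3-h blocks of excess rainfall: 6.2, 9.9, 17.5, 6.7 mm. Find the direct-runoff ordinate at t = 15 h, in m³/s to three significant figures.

By discrete convolution, Q_j = Σ (P_i / 10 mm) · U_{j−i}.
At t = 15 h (j=5): Q = (6.2/10)·11.5 + (9.9/10)·15.9 + (17.5/10)·22.1 + (6.7/10)·30.8 = 82.2 m³/s.

Q ≈ 82.2 m³/s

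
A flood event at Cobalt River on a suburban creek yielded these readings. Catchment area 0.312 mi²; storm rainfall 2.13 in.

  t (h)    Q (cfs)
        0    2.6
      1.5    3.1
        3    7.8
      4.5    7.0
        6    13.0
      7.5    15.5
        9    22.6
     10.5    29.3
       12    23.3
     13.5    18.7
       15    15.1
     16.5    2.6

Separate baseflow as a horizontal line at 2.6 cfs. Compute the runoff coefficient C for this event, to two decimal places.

ΣQ_DR = 129.4 cfs; V = ΣQ_DR·Δt = 6.988 × 10^5 ft³.
Runoff depth d = V / A = 0.9640 in.
C = d / P = 0.9640 / 2.13 = 0.45.

C ≈ 0.45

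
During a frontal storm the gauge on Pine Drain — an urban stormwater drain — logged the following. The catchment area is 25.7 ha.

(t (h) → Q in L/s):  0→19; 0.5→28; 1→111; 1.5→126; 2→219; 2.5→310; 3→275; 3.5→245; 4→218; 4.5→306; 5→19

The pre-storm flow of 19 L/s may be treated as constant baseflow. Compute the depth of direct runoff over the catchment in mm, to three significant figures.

d ≈ 11.7 mm

Direct runoff: 0.0, 9.0, 92.0, 107.0, 200.0, 291.0, 256.0, 226.0, 199.0, 287.0, 0.0 L/s; ΣQ_DR = 1667 L/s.
V = ΣQ_DR · Δt = 1667 × 1800 s = 3.001 × 10^6 L.
Over A = 25.7 ha, depth = V / A = 11.7 mm.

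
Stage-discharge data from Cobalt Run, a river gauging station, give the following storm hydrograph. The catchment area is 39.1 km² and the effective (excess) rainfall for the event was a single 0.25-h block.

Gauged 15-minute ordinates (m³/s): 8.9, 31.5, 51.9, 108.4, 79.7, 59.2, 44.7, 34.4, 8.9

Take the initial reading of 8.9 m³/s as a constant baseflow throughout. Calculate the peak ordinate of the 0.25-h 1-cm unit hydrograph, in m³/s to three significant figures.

Direct runoff: 0.0, 22.6, 43.0, 99.5, 70.8, 50.3, 35.8, 25.5, 0.0 m³/s; ΣQ_DR = 347.5 m³/s, peak = 99.5 m³/s.
Runoff depth d = ΣQ_DR·Δt / A = 347.5 × 900 / (39.1 km²) = 7.999 mm.
The 1-cm UH is the DRH scaled by (10 mm)/d, so U_p = 99.5 × 10/7.999 = 124 m³/s.

U_p ≈ 124 m³/s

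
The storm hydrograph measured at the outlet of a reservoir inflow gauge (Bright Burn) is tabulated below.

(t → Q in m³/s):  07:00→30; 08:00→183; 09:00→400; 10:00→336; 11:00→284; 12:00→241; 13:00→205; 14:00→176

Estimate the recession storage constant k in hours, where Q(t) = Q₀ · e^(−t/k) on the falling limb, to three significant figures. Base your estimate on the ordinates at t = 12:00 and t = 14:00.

On the falling limb, Q drops from 241 to 176 m³/s between t = 12:00 and t = 14:00 (Δt = 2 h).
k = −Δt / ln(Q₂/Q₁) = −2 / ln(176/241) = 6.36 h.

k ≈ 6.36 h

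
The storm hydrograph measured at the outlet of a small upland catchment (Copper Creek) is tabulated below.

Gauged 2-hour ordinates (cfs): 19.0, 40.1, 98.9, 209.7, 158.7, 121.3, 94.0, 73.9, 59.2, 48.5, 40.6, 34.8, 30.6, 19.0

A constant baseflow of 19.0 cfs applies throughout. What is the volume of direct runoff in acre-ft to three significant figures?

Direct-runoff ordinates (Q − Q_b): 0.0, 21.1, 79.9, 190.7, 139.7, 102.3, 75.0, 54.9, 40.2, 29.5, 21.6, 15.8, 11.6, 0.0 cfs.
ΣQ_DR = 782.3 cfs.
With Δt = 2 h = 7200 s, V = ΣQ_DR · Δt = 782.3 × 7200 = 5.63 × 10^6 ft³ = 129 acre-ft.

V ≈ 129 acre-ft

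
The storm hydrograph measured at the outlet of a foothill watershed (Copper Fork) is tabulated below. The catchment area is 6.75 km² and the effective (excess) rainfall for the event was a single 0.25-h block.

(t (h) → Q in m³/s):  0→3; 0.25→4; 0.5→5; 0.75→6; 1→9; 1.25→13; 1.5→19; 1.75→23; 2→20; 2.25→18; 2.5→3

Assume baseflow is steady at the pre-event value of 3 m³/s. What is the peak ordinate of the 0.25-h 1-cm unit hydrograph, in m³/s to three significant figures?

U_p ≈ 16.7 m³/s

Direct runoff: 0.0, 1.0, 2.0, 3.0, 6.0, 10.0, 16.0, 20.0, 17.0, 15.0, 0.0 m³/s; ΣQ_DR = 90.00 m³/s, peak = 20.0 m³/s.
Runoff depth d = ΣQ_DR·Δt / A = 90.00 × 900 / (6.75 km²) = 12.00 mm.
The 1-cm UH is the DRH scaled by (10 mm)/d, so U_p = 20.0 × 10/12.00 = 16.7 m³/s.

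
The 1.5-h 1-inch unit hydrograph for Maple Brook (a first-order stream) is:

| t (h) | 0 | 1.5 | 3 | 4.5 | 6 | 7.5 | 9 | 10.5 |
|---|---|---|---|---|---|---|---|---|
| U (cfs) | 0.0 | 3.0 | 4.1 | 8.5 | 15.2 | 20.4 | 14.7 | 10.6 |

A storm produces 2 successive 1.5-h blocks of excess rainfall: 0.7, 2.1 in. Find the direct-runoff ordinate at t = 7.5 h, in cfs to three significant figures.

By discrete convolution, Q_j = Σ (P_i / 1 in) · U_{j−i}.
At t = 7.5 h (j=5): Q = (0.7/1)·20.4 + (2.1/1)·15.2 = 46.2 cfs.

Q ≈ 46.2 cfs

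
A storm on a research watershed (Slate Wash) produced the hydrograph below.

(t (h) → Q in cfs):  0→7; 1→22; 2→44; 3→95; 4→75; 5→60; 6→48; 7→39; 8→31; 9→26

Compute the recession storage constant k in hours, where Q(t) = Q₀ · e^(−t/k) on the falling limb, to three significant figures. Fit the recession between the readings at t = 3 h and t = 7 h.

On the falling limb, Q drops from 95 to 39 cfs between t = 3 h and t = 7 h (Δt = 4 h).
k = −Δt / ln(Q₂/Q₁) = −4 / ln(39/95) = 4.49 h.

k ≈ 4.49 h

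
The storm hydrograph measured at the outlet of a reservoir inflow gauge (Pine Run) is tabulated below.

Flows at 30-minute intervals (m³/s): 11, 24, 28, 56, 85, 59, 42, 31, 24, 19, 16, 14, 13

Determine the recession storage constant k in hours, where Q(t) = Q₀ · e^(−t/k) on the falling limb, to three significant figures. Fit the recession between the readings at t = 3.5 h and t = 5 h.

On the falling limb, Q drops from 31 to 16 m³/s between t = 3.5 h and t = 5 h (Δt = 1.5 h).
k = −Δt / ln(Q₂/Q₁) = −1.5 / ln(16/31) = 2.27 h.

k ≈ 2.27 h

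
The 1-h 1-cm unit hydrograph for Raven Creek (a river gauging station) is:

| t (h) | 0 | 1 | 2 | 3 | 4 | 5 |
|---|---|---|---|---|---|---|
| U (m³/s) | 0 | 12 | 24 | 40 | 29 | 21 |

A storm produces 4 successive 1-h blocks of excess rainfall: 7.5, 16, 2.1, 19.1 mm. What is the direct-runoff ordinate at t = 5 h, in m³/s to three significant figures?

By discrete convolution, Q_j = Σ (P_i / 10 mm) · U_{j−i}.
At t = 5 h (j=5): Q = (7.5/10)·21 + (16/10)·29 + (2.1/10)·40 + (19.1/10)·24 = 116 m³/s.

Q ≈ 116 m³/s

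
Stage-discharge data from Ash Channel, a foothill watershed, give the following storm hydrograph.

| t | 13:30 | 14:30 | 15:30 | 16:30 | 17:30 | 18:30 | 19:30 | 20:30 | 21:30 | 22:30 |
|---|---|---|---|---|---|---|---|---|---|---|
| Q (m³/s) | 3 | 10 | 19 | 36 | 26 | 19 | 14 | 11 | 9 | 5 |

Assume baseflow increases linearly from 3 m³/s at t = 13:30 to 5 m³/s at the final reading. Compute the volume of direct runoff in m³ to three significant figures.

Direct-runoff ordinates (Q − Q_b): 0.00, 6.78, 15.56, 32.33, 22.11, 14.89, 9.67, 6.44, 4.22, 0.00 m³/s.
ΣQ_DR = 112.0 m³/s.
With Δt = 1 h = 3600 s, V = ΣQ_DR · Δt = 112.0 × 3600 = 4.03 × 10^5 m³.

V ≈ 4.03 × 10^5 m³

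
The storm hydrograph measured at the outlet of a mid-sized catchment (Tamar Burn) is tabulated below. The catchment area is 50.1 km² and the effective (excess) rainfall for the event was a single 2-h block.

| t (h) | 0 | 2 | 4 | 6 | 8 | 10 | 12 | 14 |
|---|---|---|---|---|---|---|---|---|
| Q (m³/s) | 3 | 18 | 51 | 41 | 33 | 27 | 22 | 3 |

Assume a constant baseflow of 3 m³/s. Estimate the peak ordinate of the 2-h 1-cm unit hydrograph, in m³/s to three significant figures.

U_p ≈ 19.2 m³/s

Direct runoff: 0.0, 15.0, 48.0, 38.0, 30.0, 24.0, 19.0, 0.0 m³/s; ΣQ_DR = 174.0 m³/s, peak = 48.0 m³/s.
Runoff depth d = ΣQ_DR·Δt / A = 174.0 × 7200 / (50.1 km²) = 25.01 mm.
The 1-cm UH is the DRH scaled by (10 mm)/d, so U_p = 48.0 × 10/25.01 = 19.2 m³/s.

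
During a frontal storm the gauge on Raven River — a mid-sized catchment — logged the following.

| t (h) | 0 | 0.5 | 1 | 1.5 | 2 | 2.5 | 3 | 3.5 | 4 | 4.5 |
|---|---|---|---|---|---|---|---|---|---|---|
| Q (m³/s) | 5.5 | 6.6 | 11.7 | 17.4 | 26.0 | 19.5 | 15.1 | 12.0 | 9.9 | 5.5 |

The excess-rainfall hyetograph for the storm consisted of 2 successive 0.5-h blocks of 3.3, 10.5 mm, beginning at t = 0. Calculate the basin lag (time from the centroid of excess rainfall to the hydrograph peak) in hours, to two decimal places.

Centroid of excess rainfall: t_c = Σ P_i·t̄_i / ΣP_i = 0.6304 h (block centres at 0.25, 0.75 h).
Hydrograph peak occurs at t = 2 h, so basin lag t_L = 2 − 0.6304 = 1.37 h.

t_L ≈ 1.37 h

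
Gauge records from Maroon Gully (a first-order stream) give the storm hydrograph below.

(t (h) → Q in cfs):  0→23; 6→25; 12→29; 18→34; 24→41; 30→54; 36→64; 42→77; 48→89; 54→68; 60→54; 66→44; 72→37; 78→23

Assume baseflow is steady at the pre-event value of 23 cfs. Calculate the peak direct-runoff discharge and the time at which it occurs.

Q_p = 66.0 cfs at t = 48 h

Subtracting baseflow gives direct-runoff ordinates: 0.0, 2.0, 6.0, 11.0, 18.0, 31.0, 41.0, 54.0, 66.0, 45.0, 31.0, 21.0, 14.0, 0.0 cfs.
The maximum is 66.0 cfs, occurring at the reading for t = 48 h.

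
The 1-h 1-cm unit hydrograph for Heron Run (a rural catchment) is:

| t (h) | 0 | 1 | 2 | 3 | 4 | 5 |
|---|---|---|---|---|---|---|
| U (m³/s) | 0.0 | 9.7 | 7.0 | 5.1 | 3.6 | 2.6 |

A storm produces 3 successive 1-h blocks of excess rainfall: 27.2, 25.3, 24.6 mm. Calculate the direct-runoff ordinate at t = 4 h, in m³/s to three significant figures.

By discrete convolution, Q_j = Σ (P_i / 10 mm) · U_{j−i}.
At t = 4 h (j=4): Q = (27.2/10)·3.6 + (25.3/10)·5.1 + (24.6/10)·7.0 = 39.9 m³/s.

Q ≈ 39.9 m³/s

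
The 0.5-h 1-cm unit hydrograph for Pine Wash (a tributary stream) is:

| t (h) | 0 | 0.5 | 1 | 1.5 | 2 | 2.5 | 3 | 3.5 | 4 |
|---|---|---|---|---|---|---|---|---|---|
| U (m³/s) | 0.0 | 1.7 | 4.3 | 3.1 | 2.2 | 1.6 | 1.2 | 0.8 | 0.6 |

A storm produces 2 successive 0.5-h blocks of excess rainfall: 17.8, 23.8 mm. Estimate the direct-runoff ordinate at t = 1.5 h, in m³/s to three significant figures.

By discrete convolution, Q_j = Σ (P_i / 10 mm) · U_{j−i}.
At t = 1.5 h (j=3): Q = (17.8/10)·3.1 + (23.8/10)·4.3 = 15.8 m³/s.

Q ≈ 15.8 m³/s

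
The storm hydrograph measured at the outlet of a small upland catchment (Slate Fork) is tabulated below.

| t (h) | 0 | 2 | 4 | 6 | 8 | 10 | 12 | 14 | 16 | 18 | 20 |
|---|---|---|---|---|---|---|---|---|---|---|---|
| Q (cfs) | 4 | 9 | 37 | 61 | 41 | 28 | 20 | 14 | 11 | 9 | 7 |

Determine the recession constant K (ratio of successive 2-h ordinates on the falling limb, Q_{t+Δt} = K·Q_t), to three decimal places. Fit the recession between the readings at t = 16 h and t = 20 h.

Using the recession-limb readings at t = 16 h and t = 20 h: Q falls from 11 to 7 cfs over 2 intervals.
K = (Q₂/Q₁)^(1/2) = (7/11)^(1/2) = 0.798.

K ≈ 0.798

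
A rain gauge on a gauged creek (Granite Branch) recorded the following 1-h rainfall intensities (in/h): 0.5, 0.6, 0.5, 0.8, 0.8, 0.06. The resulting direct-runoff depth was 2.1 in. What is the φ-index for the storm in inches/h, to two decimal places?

φ ≈ 0.22 in/h

Only the 5 blocks with intensity above φ contribute runoff: 0.5, 0.6, 0.5, 0.8, 0.8 in/h.
Σ(I−φ)·Δt = d  ⇒  (0.5+0.6+0.5+0.8+0.8 − 5φ)·1 = 2.1
φ = (3.200 − 2.1/1) / 5 = 0.22 in/h.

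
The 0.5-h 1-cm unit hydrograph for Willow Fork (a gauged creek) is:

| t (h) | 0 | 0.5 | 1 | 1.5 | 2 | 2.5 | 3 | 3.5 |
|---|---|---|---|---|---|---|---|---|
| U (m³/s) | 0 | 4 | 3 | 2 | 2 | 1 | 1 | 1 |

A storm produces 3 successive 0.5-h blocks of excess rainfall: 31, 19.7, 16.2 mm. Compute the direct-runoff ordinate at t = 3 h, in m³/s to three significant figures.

Q ≈ 8.31 m³/s

By discrete convolution, Q_j = Σ (P_i / 10 mm) · U_{j−i}.
At t = 3 h (j=6): Q = (31/10)·1 + (19.7/10)·1 + (16.2/10)·2 = 8.31 m³/s.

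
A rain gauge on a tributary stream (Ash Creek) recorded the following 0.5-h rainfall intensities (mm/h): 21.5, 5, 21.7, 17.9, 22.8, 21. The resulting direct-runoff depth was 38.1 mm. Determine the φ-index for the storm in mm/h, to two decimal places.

φ ≈ 5.74 mm/h

Only the 5 blocks with intensity above φ contribute runoff: 21.5, 21.7, 17.9, 22.8, 21 mm/h.
Σ(I−φ)·Δt = d  ⇒  (21.5+21.7+17.9+22.8+21 − 5φ)·0.5 = 38.1
φ = (104.9 − 38.1/0.5) / 5 = 5.74 mm/h.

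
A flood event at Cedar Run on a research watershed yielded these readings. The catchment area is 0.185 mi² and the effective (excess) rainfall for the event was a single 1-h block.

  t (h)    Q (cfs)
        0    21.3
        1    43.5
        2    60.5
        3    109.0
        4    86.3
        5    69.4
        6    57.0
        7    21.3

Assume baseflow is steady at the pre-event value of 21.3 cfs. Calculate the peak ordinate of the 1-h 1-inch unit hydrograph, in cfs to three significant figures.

Direct runoff: 0.0, 22.2, 39.2, 87.7, 65.0, 48.1, 35.7, 0.0 cfs; ΣQ_DR = 297.9 cfs, peak = 87.7 cfs.
Runoff depth d = ΣQ_DR·Δt / A = 297.9 × 3600 / (0.185 mi²) = 2.495 in.
The 1-inch UH is the DRH scaled by (1 in)/d, so U_p = 87.7 × 1/2.495 = 35.1 cfs.

U_p ≈ 35.1 cfs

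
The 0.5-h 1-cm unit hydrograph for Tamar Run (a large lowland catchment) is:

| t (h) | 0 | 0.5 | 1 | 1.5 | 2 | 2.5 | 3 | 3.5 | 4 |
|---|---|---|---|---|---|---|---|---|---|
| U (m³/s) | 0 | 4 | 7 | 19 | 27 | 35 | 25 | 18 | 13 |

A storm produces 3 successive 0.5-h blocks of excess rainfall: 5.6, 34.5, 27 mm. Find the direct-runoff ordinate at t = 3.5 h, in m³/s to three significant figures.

Q ≈ 191 m³/s

By discrete convolution, Q_j = Σ (P_i / 10 mm) · U_{j−i}.
At t = 3.5 h (j=7): Q = (5.6/10)·18 + (34.5/10)·25 + (27/10)·35 = 191 m³/s.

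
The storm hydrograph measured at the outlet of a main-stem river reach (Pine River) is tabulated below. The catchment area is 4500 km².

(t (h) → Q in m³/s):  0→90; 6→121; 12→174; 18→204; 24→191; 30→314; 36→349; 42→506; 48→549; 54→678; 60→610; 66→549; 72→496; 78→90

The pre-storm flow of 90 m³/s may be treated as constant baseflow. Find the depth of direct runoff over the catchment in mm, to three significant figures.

Direct runoff: 0.0, 31.0, 84.0, 114.0, 101.0, 224.0, 259.0, 416.0, 459.0, 588.0, 520.0, 459.0, 406.0, 0.0 m³/s; ΣQ_DR = 3661 m³/s.
V = ΣQ_DR · Δt = 3661 × 21600 s = 7.908 × 10^7 m³.
Over A = 4500 km², depth = V / A = 17.6 mm.

d ≈ 17.6 mm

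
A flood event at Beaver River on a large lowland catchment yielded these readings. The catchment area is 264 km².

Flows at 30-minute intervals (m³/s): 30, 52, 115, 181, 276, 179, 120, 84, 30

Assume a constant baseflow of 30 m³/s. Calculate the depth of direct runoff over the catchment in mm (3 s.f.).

Direct runoff: 0.0, 22.0, 85.0, 151.0, 246.0, 149.0, 90.0, 54.0, 0.0 m³/s; ΣQ_DR = 797.0 m³/s.
V = ΣQ_DR · Δt = 797.0 × 1800 s = 1.435 × 10^6 m³.
Over A = 264 km², depth = V / A = 5.43 mm.

d ≈ 5.43 mm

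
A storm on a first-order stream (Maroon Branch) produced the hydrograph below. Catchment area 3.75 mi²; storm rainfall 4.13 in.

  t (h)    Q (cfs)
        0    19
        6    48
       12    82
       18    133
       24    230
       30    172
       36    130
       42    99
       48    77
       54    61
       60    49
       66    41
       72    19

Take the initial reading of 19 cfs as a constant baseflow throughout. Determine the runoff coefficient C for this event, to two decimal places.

ΣQ_DR = 913.0 cfs; V = ΣQ_DR·Δt = 1.972 × 10^7 ft³.
Runoff depth d = V / A = 2.264 in.
C = d / P = 2.264 / 4.13 = 0.55.

C ≈ 0.55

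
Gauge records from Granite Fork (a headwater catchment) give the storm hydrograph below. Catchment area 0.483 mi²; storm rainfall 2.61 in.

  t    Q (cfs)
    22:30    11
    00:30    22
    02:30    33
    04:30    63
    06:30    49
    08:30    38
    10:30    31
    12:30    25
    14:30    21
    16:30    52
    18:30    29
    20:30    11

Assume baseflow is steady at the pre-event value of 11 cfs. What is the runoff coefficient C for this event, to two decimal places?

C ≈ 0.62

ΣQ_DR = 253.0 cfs; V = ΣQ_DR·Δt = 1.822 × 10^6 ft³.
Runoff depth d = V / A = 1.623 in.
C = d / P = 1.623 / 2.61 = 0.62.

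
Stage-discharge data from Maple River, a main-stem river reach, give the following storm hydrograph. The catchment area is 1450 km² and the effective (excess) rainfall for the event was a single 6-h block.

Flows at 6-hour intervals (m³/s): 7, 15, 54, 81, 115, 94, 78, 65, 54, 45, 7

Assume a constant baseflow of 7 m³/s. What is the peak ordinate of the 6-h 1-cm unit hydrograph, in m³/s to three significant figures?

Direct runoff: 0.0, 8.0, 47.0, 74.0, 108.0, 87.0, 71.0, 58.0, 47.0, 38.0, 0.0 m³/s; ΣQ_DR = 538.0 m³/s, peak = 108.0 m³/s.
Runoff depth d = ΣQ_DR·Δt / A = 538.0 × 21600 / (1450 km²) = 8.014 mm.
The 1-cm UH is the DRH scaled by (10 mm)/d, so U_p = 108.0 × 10/8.014 = 135 m³/s.

U_p ≈ 135 m³/s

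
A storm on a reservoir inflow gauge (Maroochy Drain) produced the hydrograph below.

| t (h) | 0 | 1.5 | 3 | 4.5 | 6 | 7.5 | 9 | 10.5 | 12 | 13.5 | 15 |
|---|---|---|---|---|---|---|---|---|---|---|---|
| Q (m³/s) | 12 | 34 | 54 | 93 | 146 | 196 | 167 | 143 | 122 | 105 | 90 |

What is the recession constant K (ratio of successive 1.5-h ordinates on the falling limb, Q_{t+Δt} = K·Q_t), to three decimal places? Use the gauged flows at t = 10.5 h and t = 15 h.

Using the recession-limb readings at t = 10.5 h and t = 15 h: Q falls from 143 to 90 m³/s over 3 intervals.
K = (Q₂/Q₁)^(1/3) = (90/143)^(1/3) = 0.857.

K ≈ 0.857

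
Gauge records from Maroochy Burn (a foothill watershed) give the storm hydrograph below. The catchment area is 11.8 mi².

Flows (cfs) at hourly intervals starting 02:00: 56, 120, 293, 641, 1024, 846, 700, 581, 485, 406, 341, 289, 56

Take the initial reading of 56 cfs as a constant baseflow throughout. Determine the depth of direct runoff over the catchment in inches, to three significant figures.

Direct runoff: 0.0, 64.0, 237.0, 585.0, 968.0, 790.0, 644.0, 525.0, 429.0, 350.0, 285.0, 233.0, 0.0 cfs; ΣQ_DR = 5110 cfs.
V = ΣQ_DR · Δt = 5110 × 3600 s = 1.840 × 10^7 ft³.
Over A = 11.8 mi², depth = V / A = 0.671 in.

d ≈ 0.671 in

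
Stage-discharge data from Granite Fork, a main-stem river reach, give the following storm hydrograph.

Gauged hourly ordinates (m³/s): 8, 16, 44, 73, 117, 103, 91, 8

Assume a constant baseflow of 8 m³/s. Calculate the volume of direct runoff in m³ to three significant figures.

Direct-runoff ordinates (Q − Q_b): 0.0, 8.0, 36.0, 65.0, 109.0, 95.0, 83.0, 0.0 m³/s.
ΣQ_DR = 396.0 m³/s.
With Δt = 1 h = 3600 s, V = ΣQ_DR · Δt = 396.0 × 3600 = 1.43 × 10^6 m³.

V ≈ 1.43 × 10^6 m³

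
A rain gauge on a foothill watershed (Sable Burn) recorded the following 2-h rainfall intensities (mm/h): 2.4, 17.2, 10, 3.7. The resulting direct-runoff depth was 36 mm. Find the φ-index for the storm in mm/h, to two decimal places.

φ ≈ 4.60 mm/h

Only the 2 blocks with intensity above φ contribute runoff: 17.2, 10 mm/h.
Σ(I−φ)·Δt = d  ⇒  (17.2+10 − 2φ)·2 = 36
φ = (27.20 − 36/2) / 2 = 4.60 mm/h.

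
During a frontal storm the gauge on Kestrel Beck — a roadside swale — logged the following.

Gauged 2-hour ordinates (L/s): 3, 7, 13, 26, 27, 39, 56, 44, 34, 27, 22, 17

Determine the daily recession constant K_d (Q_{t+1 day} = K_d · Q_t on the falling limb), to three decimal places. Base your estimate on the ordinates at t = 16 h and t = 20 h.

Between t = 16 h and t = 20 h the flow falls from 34 to 22 L/s over 2×2 h = 4 h.
Per-interval ratio K = (22/34)^(1/2) = 0.8044; K_d = K^(24/2) = 0.073.

K_d ≈ 0.073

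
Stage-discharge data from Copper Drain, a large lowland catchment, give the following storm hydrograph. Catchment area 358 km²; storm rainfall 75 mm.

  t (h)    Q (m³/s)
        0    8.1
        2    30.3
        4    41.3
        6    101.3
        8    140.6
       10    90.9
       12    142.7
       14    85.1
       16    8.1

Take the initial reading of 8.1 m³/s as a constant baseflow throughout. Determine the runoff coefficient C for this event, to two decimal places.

C ≈ 0.15

ΣQ_DR = 575.5 m³/s; V = ΣQ_DR·Δt = 4.144 × 10^6 m³.
Runoff depth d = V / A = 11.57 mm.
C = d / P = 11.57 / 75 = 0.15.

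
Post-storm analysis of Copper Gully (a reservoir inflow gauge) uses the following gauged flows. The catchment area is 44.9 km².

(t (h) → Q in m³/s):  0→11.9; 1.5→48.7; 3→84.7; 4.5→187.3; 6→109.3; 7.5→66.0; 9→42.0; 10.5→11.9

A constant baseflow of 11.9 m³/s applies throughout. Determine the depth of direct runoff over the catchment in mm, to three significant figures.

d ≈ 56.1 mm

Direct runoff: 0.0, 36.8, 72.8, 175.4, 97.4, 54.1, 30.1, 0.0 m³/s; ΣQ_DR = 466.6 m³/s.
V = ΣQ_DR · Δt = 466.6 × 5400 s = 2.520 × 10^6 m³.
Over A = 44.9 km², depth = V / A = 56.1 mm.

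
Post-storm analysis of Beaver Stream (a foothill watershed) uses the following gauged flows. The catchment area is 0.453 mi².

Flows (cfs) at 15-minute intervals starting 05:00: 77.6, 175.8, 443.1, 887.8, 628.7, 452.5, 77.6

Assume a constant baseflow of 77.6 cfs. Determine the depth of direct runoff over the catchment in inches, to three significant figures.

Direct runoff: 0.0, 98.2, 365.5, 810.2, 551.1, 374.9, 0.0 cfs; ΣQ_DR = 2200 cfs.
V = ΣQ_DR · Δt = 2200 × 900 s = 1.980 × 10^6 ft³.
Over A = 0.453 mi², depth = V / A = 1.88 in.

d ≈ 1.88 in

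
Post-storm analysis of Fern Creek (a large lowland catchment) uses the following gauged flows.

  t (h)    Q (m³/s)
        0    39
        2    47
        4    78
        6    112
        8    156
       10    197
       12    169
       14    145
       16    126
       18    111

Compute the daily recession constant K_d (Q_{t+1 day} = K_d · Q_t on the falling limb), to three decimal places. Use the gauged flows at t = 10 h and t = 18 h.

Between t = 10 h and t = 18 h the flow falls from 197 to 111 m³/s over 4×2 h = 8 h.
Per-interval ratio K = (111/197)^(1/4) = 0.8664; K_d = K^(24/2) = 0.179.

K_d ≈ 0.179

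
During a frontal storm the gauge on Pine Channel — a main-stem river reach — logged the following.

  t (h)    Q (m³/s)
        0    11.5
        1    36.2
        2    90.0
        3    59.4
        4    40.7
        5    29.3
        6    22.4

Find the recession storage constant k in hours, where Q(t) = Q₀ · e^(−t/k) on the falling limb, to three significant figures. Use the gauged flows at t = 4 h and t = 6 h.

On the falling limb, Q drops from 40.7 to 22.4 m³/s between t = 4 h and t = 6 h (Δt = 2 h).
k = −Δt / ln(Q₂/Q₁) = −2 / ln(22.4/40.7) = 3.35 h.

k ≈ 3.35 h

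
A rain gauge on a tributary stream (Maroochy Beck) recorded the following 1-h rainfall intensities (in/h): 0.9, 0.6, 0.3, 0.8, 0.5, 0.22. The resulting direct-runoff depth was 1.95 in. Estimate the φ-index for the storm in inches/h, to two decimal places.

Only the 5 blocks with intensity above φ contribute runoff: 0.9, 0.6, 0.3, 0.8, 0.5 in/h.
Σ(I−φ)·Δt = d  ⇒  (0.9+0.6+0.3+0.8+0.5 − 5φ)·1 = 1.95
φ = (3.100 − 1.95/1) / 5 = 0.23 in/h.

φ ≈ 0.23 in/h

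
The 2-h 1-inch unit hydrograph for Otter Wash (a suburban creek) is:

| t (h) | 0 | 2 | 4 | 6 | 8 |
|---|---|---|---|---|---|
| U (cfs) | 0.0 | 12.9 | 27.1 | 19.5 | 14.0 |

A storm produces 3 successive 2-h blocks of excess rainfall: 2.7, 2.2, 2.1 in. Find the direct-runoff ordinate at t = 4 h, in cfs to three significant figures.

By discrete convolution, Q_j = Σ (P_i / 1 in) · U_{j−i}.
At t = 4 h (j=2): Q = (2.7/1)·27.1 + (2.2/1)·12.9 + (2.1/1)·0.0 = 102 cfs.

Q ≈ 102 cfs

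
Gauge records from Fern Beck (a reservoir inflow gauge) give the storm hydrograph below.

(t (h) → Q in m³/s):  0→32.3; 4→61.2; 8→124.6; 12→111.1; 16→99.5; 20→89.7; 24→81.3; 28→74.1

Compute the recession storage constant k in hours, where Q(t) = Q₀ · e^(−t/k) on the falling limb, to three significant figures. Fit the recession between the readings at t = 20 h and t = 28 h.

k ≈ 41.9 h

On the falling limb, Q drops from 89.7 to 74.1 m³/s between t = 20 h and t = 28 h (Δt = 8 h).
k = −Δt / ln(Q₂/Q₁) = −8 / ln(74.1/89.7) = 41.9 h.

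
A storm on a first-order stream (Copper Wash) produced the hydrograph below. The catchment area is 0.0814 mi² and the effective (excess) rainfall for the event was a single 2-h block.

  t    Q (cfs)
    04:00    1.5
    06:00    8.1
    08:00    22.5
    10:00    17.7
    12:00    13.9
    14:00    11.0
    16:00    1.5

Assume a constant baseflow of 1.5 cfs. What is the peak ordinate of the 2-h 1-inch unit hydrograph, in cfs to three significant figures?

U_p ≈ 8.40 cfs

Direct runoff: 0.0, 6.6, 21.0, 16.2, 12.4, 9.5, 0.0 cfs; ΣQ_DR = 65.70 cfs, peak = 21.0 cfs.
Runoff depth d = ΣQ_DR·Δt / A = 65.70 × 7200 / (0.0814 mi²) = 2.501 in.
The 1-inch UH is the DRH scaled by (1 in)/d, so U_p = 21.0 × 1/2.501 = 8.40 cfs.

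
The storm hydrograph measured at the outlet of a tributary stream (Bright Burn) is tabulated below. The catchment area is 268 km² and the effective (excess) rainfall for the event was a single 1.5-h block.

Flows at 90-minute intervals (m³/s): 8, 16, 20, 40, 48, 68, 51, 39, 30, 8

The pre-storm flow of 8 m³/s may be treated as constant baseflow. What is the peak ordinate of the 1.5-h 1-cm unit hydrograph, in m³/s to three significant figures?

Direct runoff: 0.0, 8.0, 12.0, 32.0, 40.0, 60.0, 43.0, 31.0, 22.0, 0.0 m³/s; ΣQ_DR = 248.0 m³/s, peak = 60.0 m³/s.
Runoff depth d = ΣQ_DR·Δt / A = 248.0 × 5400 / (268 km²) = 4.997 mm.
The 1-cm UH is the DRH scaled by (10 mm)/d, so U_p = 60.0 × 10/4.997 = 120 m³/s.

U_p ≈ 120 m³/s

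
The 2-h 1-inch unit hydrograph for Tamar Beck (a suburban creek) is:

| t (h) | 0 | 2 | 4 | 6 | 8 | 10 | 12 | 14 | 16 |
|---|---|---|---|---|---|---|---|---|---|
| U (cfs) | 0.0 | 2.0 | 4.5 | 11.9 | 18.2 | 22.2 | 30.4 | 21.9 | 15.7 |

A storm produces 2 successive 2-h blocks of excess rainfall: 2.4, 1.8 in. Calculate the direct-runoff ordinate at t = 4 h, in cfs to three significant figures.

Q ≈ 14.4 cfs

By discrete convolution, Q_j = Σ (P_i / 1 in) · U_{j−i}.
At t = 4 h (j=2): Q = (2.4/1)·4.5 + (1.8/1)·2.0 = 14.4 cfs.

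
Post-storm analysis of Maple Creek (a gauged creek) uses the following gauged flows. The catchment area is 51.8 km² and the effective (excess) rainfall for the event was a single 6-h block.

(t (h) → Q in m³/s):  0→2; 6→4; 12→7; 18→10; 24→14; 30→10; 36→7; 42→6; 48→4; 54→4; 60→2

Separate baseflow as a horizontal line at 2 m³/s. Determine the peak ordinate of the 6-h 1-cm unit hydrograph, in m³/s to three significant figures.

U_p ≈ 6.00 m³/s

Direct runoff: 0.0, 2.0, 5.0, 8.0, 12.0, 8.0, 5.0, 4.0, 2.0, 2.0, 0.0 m³/s; ΣQ_DR = 48.00 m³/s, peak = 12.0 m³/s.
Runoff depth d = ΣQ_DR·Δt / A = 48.00 × 21600 / (51.8 km²) = 20.02 mm.
The 1-cm UH is the DRH scaled by (10 mm)/d, so U_p = 12.0 × 10/20.02 = 6.00 m³/s.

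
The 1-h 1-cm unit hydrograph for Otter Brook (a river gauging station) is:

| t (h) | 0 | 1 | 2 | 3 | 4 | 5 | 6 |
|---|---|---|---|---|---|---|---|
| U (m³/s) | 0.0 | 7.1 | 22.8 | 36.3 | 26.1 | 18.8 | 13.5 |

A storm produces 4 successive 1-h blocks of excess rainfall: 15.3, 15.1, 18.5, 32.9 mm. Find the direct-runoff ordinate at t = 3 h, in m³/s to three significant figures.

By discrete convolution, Q_j = Σ (P_i / 10 mm) · U_{j−i}.
At t = 3 h (j=3): Q = (15.3/10)·36.3 + (15.1/10)·22.8 + (18.5/10)·7.1 + (32.9/10)·0.0 = 103 m³/s.

Q ≈ 103 m³/s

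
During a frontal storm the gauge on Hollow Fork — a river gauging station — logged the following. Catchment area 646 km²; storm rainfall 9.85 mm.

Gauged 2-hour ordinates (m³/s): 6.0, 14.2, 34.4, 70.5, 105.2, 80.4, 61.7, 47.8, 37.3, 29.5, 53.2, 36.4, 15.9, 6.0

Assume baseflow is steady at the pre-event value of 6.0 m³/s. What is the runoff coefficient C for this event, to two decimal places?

C ≈ 0.58

ΣQ_DR = 514.5 m³/s; V = ΣQ_DR·Δt = 3.704 × 10^6 m³.
Runoff depth d = V / A = 5.734 mm.
C = d / P = 5.734 / 9.85 = 0.58.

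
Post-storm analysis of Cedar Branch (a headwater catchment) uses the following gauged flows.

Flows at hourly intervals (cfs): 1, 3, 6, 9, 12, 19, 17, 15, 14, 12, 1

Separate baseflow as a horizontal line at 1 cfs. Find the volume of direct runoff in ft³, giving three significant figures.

Direct-runoff ordinates (Q − Q_b): 0.0, 2.0, 5.0, 8.0, 11.0, 18.0, 16.0, 14.0, 13.0, 11.0, 0.0 cfs.
ΣQ_DR = 98.00 cfs.
With Δt = 1 h = 3600 s, V = ΣQ_DR · Δt = 98.00 × 3600 = 3.53 × 10^5 ft³.

V ≈ 3.53 × 10^5 ft³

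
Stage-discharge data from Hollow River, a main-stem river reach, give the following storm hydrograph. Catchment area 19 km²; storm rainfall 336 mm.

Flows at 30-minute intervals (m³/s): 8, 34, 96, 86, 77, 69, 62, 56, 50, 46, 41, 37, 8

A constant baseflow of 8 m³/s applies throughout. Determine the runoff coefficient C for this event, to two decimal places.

ΣQ_DR = 566.0 m³/s; V = ΣQ_DR·Δt = 1.019 × 10^6 m³.
Runoff depth d = V / A = 53.62 mm.
C = d / P = 53.62 / 336 = 0.16.

C ≈ 0.16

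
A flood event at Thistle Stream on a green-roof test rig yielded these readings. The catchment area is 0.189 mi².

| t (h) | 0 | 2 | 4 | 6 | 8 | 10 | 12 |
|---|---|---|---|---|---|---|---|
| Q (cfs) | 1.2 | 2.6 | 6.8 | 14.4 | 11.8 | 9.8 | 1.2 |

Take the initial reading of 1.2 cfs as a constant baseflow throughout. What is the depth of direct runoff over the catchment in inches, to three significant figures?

Direct runoff: 0.0, 1.4, 5.6, 13.2, 10.6, 8.6, 0.0 cfs; ΣQ_DR = 39.40 cfs.
V = ΣQ_DR · Δt = 39.40 × 7200 s = 2.837 × 10^5 ft³.
Over A = 0.189 mi², depth = V / A = 0.646 in.

d ≈ 0.646 in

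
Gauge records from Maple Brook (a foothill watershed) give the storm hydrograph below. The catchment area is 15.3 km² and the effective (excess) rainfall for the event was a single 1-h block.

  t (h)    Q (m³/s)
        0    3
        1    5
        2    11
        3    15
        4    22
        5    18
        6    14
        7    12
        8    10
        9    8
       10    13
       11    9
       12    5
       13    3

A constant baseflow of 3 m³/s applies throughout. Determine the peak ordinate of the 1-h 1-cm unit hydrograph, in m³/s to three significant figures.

U_p ≈ 7.62 m³/s

Direct runoff: 0.0, 2.0, 8.0, 12.0, 19.0, 15.0, 11.0, 9.0, 7.0, 5.0, 10.0, 6.0, 2.0, 0.0 m³/s; ΣQ_DR = 106.0 m³/s, peak = 19.0 m³/s.
Runoff depth d = ΣQ_DR·Δt / A = 106.0 × 3600 / (15.3 km²) = 24.94 mm.
The 1-cm UH is the DRH scaled by (10 mm)/d, so U_p = 19.0 × 10/24.94 = 7.62 m³/s.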